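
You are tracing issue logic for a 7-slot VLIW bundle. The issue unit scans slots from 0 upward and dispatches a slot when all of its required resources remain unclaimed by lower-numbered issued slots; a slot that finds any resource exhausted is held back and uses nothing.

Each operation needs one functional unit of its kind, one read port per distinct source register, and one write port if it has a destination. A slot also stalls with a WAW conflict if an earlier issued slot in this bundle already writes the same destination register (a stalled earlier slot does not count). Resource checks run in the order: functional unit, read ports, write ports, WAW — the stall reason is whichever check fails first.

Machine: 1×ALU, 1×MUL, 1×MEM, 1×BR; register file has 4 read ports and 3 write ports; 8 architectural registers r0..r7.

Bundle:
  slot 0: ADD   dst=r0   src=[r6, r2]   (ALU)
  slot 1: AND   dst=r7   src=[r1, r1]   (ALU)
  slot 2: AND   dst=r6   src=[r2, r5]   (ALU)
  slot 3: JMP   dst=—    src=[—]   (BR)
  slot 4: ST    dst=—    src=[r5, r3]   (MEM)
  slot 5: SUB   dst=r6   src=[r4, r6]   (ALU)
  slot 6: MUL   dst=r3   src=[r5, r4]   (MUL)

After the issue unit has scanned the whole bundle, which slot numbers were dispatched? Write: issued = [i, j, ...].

issued = [0, 3, 4]

#0 ALU src=r6,r2 dispatched  <A:0 Mu:1 Ld:1 B:1 rd:2 wr:2>
#1 ALU src=r1,r1 held:FU  <A:0 Mu:1 Ld:1 B:1 rd:2 wr:2>
#2 ALU src=r2,r5 held:FU  <A:0 Mu:1 Ld:1 B:1 rd:2 wr:2>
#3 BR src=- dispatched  <A:0 Mu:1 Ld:1 B:0 rd:2 wr:2>
#4 MEM src=r5,r3 dispatched  <A:0 Mu:1 Ld:0 B:0 rd:0 wr:2>
#5 ALU src=r4,r6 held:FU  <A:0 Mu:1 Ld:0 B:0 rd:0 wr:2>
#6 MUL src=r5,r4 held:RD_PORT  <A:0 Mu:1 Ld:0 B:0 rd:0 wr:2>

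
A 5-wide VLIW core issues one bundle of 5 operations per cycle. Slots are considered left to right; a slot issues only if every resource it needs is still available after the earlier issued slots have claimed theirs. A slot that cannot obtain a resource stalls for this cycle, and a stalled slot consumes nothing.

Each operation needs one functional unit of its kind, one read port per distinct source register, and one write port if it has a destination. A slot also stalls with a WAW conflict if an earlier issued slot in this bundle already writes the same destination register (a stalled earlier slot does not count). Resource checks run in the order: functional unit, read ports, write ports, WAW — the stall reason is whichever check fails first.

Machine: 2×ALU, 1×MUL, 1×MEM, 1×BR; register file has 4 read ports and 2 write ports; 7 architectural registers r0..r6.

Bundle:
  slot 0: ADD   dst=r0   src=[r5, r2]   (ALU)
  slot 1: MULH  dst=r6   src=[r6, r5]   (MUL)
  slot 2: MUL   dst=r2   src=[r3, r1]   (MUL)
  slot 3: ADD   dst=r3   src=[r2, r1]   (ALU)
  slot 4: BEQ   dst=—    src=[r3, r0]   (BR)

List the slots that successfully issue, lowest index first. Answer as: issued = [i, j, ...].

[0] ALU needs rd=2 wr=1: ok; after: ALU=1 MUL=1 MEM=1 BR=1, R=2, W=1
[1] MUL needs rd=2 wr=1: ok; after: ALU=1 MUL=0 MEM=1 BR=1, R=0, W=0
[2] MUL needs rd=2 wr=1: FU; after: ALU=1 MUL=0 MEM=1 BR=1, R=0, W=0
[3] ALU needs rd=2 wr=1: RD_PORT; after: ALU=1 MUL=0 MEM=1 BR=1, R=0, W=0
[4] BR needs rd=2 wr=0: RD_PORT; after: ALU=1 MUL=0 MEM=1 BR=1, R=0, W=0

issued = [0, 1]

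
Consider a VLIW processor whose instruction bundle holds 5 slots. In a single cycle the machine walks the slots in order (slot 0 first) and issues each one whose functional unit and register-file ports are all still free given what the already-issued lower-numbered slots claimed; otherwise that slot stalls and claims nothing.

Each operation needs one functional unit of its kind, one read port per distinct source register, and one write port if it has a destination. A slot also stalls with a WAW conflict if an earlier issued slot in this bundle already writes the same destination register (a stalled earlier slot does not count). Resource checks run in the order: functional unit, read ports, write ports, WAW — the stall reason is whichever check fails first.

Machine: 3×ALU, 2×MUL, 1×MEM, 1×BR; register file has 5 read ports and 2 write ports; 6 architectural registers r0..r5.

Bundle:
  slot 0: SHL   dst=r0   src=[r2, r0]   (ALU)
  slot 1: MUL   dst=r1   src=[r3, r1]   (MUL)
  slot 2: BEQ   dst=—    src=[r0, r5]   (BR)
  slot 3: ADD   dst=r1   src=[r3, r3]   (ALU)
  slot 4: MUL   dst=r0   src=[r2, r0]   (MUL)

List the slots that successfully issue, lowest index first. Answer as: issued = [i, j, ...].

issued = [0, 1]

#0 ALU src=r2,r0 dispatched  <A:2 Mu:2 Ld:1 B:1 rd:3 wr:1>
#1 MUL src=r3,r1 dispatched  <A:2 Mu:1 Ld:1 B:1 rd:1 wr:0>
#2 BR src=r0,r5 held:RD_PORT  <A:2 Mu:1 Ld:1 B:1 rd:1 wr:0>
#3 ALU src=r3,r3 held:WR_PORT  <A:2 Mu:1 Ld:1 B:1 rd:1 wr:0>
#4 MUL src=r2,r0 held:RD_PORT  <A:2 Mu:1 Ld:1 B:1 rd:1 wr:0>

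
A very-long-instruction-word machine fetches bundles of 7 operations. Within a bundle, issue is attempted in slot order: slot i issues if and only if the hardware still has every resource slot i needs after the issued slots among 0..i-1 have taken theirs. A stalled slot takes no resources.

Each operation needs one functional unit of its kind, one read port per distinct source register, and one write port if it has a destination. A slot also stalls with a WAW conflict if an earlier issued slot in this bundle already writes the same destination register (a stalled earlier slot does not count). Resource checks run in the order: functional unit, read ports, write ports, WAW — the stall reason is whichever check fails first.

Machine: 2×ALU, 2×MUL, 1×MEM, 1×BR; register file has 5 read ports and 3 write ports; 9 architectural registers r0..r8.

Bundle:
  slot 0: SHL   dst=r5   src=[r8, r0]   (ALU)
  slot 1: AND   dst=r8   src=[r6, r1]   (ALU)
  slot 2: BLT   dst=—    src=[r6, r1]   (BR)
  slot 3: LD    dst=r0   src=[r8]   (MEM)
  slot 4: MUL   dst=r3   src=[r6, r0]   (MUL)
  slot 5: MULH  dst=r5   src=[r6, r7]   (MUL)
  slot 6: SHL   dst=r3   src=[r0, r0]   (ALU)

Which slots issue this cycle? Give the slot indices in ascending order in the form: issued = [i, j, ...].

issued = [0, 1, 3]

(0) want 1×ALU +2rd +1wr — yes → AL1|MU2|ME1|BR1|rd3|wr2
(1) want 1×ALU +2rd +1wr — yes → AL0|MU2|ME1|BR1|rd1|wr1
(2) want 1×BR +2rd +0wr — RD_PORT → AL0|MU2|ME1|BR1|rd1|wr1
(3) want 1×MEM +1rd +1wr — yes → AL0|MU2|ME0|BR1|rd0|wr0
(4) want 1×MUL +2rd +1wr — RD_PORT → AL0|MU2|ME0|BR1|rd0|wr0
(5) want 1×MUL +2rd +1wr — RD_PORT → AL0|MU2|ME0|BR1|rd0|wr0
(6) want 1×ALU +1rd +1wr — FU → AL0|MU2|ME0|BR1|rd0|wr0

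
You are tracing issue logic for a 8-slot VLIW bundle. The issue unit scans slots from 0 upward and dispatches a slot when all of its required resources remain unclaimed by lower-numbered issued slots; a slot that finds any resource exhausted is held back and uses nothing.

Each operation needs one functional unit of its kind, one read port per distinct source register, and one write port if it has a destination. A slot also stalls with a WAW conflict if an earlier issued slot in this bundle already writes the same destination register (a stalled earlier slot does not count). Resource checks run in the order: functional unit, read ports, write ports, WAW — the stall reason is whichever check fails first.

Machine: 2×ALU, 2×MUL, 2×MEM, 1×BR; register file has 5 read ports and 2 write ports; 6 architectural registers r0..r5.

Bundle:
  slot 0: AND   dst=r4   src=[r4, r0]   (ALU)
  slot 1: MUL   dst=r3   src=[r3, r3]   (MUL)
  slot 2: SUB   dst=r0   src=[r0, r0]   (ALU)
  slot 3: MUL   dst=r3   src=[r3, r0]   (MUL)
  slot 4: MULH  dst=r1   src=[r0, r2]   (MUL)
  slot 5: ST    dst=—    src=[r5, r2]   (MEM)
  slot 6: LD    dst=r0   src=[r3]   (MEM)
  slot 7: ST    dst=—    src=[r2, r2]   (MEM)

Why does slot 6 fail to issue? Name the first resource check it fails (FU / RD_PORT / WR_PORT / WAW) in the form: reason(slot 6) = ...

reason(slot 6) = RD_PORT

[0] ALU needs rd=2 wr=1: ok; after: ALU=1 MUL=2 MEM=2 BR=1, R=3, W=1
[1] MUL needs rd=1 wr=1: ok; after: ALU=1 MUL=1 MEM=2 BR=1, R=2, W=0
[2] ALU needs rd=1 wr=1: WR_PORT; after: ALU=1 MUL=1 MEM=2 BR=1, R=2, W=0
[3] MUL needs rd=2 wr=1: WR_PORT; after: ALU=1 MUL=1 MEM=2 BR=1, R=2, W=0
[4] MUL needs rd=2 wr=1: WR_PORT; after: ALU=1 MUL=1 MEM=2 BR=1, R=2, W=0
[5] MEM needs rd=2 wr=0: ok; after: ALU=1 MUL=1 MEM=1 BR=1, R=0, W=0
[6] MEM needs rd=1 wr=1: RD_PORT; after: ALU=1 MUL=1 MEM=1 BR=1, R=0, W=0
[7] MEM needs rd=1 wr=0: RD_PORT; after: ALU=1 MUL=1 MEM=1 BR=1, R=0, W=0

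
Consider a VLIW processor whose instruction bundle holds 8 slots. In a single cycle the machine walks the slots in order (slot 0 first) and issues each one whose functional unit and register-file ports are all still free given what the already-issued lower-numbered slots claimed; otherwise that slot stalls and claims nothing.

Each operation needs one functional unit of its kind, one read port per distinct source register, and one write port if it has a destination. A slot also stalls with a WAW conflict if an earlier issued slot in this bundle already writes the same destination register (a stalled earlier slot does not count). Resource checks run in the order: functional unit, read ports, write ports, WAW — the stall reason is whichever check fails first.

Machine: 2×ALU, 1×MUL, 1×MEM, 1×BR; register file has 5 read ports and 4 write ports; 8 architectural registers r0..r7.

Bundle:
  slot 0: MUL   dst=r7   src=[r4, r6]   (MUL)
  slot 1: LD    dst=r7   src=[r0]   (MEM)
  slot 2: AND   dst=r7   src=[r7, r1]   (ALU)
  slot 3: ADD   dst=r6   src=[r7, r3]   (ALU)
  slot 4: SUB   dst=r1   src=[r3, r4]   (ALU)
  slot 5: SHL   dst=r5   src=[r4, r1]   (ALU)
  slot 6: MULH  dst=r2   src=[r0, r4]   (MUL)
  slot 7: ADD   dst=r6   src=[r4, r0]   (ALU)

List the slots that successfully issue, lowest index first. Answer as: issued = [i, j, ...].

issued = [0, 3]

#0 MUL src=r4,r6 dispatched  <A:2 Mu:0 Ld:1 B:1 rd:3 wr:3>
#1 MEM src=r0 held:WAW  <A:2 Mu:0 Ld:1 B:1 rd:3 wr:3>
#2 ALU src=r7,r1 held:WAW  <A:2 Mu:0 Ld:1 B:1 rd:3 wr:3>
#3 ALU src=r7,r3 dispatched  <A:1 Mu:0 Ld:1 B:1 rd:1 wr:2>
#4 ALU src=r3,r4 held:RD_PORT  <A:1 Mu:0 Ld:1 B:1 rd:1 wr:2>
#5 ALU src=r4,r1 held:RD_PORT  <A:1 Mu:0 Ld:1 B:1 rd:1 wr:2>
#6 MUL src=r0,r4 held:FU  <A:1 Mu:0 Ld:1 B:1 rd:1 wr:2>
#7 ALU src=r4,r0 held:RD_PORT  <A:1 Mu:0 Ld:1 B:1 rd:1 wr:2>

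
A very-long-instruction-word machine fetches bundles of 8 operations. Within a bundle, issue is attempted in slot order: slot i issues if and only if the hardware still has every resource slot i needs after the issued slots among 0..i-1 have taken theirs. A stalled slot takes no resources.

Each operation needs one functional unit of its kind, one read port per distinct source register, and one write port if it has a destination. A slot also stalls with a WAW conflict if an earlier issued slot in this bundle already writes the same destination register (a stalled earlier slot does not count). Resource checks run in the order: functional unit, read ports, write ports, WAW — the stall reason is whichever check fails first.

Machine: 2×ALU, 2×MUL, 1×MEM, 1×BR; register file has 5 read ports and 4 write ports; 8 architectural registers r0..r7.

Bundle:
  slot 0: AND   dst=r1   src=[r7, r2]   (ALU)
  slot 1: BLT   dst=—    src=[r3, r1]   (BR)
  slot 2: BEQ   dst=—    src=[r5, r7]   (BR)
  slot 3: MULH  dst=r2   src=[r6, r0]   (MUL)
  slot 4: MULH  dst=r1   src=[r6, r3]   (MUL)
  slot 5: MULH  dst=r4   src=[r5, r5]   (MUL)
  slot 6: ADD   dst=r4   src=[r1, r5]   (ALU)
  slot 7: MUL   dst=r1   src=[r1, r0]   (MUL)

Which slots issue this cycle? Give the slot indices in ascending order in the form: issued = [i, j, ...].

issued = [0, 1, 5]

#0 ALU src=r7,r2 dispatched  <A:1 Mu:2 Ld:1 B:1 rd:3 wr:3>
#1 BR src=r3,r1 dispatched  <A:1 Mu:2 Ld:1 B:0 rd:1 wr:3>
#2 BR src=r5,r7 held:FU  <A:1 Mu:2 Ld:1 B:0 rd:1 wr:3>
#3 MUL src=r6,r0 held:RD_PORT  <A:1 Mu:2 Ld:1 B:0 rd:1 wr:3>
#4 MUL src=r6,r3 held:RD_PORT  <A:1 Mu:2 Ld:1 B:0 rd:1 wr:3>
#5 MUL src=r5,r5 dispatched  <A:1 Mu:1 Ld:1 B:0 rd:0 wr:2>
#6 ALU src=r1,r5 held:RD_PORT  <A:1 Mu:1 Ld:1 B:0 rd:0 wr:2>
#7 MUL src=r1,r0 held:RD_PORT  <A:1 Mu:1 Ld:1 B:0 rd:0 wr:2>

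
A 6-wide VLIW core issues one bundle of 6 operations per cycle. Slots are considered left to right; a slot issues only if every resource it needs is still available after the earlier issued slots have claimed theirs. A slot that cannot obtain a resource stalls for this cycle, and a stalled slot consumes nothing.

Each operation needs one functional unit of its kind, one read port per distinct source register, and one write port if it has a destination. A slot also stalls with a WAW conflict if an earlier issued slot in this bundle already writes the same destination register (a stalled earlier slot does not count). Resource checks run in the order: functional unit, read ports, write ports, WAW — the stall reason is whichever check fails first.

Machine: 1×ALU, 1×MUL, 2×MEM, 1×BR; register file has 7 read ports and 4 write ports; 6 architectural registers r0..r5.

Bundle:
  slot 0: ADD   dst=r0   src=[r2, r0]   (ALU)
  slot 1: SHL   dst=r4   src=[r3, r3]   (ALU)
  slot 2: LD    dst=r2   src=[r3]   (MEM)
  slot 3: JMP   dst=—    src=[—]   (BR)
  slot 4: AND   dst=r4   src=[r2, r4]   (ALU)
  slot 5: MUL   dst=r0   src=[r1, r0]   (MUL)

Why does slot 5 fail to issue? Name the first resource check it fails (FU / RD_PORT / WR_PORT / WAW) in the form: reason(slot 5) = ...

slot 0 (ALU): ISSUE — free A0,Mu1,Ld2,B1 rp5 wp3
slot 1 (ALU): stall FU — free A0,Mu1,Ld2,B1 rp5 wp3
slot 2 (MEM): ISSUE — free A0,Mu1,Ld1,B1 rp4 wp2
slot 3 (BR): ISSUE — free A0,Mu1,Ld1,B0 rp4 wp2
slot 4 (ALU): stall FU — free A0,Mu1,Ld1,B0 rp4 wp2
slot 5 (MUL): stall WAW — free A0,Mu1,Ld1,B0 rp4 wp2

reason(slot 5) = WAW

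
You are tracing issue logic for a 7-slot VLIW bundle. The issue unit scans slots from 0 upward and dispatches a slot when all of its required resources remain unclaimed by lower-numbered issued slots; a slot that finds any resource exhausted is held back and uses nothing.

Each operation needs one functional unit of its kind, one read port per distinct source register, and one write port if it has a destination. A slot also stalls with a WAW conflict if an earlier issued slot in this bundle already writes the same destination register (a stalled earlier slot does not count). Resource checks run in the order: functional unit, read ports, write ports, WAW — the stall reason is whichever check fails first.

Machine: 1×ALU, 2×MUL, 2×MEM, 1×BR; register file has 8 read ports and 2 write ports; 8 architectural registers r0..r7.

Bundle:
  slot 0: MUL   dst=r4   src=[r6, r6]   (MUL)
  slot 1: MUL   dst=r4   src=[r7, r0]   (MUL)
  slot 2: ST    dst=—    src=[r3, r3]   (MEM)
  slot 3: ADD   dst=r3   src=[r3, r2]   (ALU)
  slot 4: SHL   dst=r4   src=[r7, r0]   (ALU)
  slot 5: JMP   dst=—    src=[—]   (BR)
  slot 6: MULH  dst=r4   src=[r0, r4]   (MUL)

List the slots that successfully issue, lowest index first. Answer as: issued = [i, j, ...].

issued = [0, 2, 3, 5]

  0. MUL→r4 ⇒ go  {1A/1Mu/2Ld/1B | 7r 1w}
  1. MUL→r4 ⇒ no(WAW)  {1A/1Mu/2Ld/1B | 7r 1w}
  2. MEM ⇒ go  {1A/1Mu/1Ld/1B | 6r 1w}
  3. ALU→r3 ⇒ go  {0A/1Mu/1Ld/1B | 4r 0w}
  4. ALU→r4 ⇒ no(FU)  {0A/1Mu/1Ld/1B | 4r 0w}
  5. BR ⇒ go  {0A/1Mu/1Ld/0B | 4r 0w}
  6. MUL→r4 ⇒ no(WR_PORT)  {0A/1Mu/1Ld/0B | 4r 0w}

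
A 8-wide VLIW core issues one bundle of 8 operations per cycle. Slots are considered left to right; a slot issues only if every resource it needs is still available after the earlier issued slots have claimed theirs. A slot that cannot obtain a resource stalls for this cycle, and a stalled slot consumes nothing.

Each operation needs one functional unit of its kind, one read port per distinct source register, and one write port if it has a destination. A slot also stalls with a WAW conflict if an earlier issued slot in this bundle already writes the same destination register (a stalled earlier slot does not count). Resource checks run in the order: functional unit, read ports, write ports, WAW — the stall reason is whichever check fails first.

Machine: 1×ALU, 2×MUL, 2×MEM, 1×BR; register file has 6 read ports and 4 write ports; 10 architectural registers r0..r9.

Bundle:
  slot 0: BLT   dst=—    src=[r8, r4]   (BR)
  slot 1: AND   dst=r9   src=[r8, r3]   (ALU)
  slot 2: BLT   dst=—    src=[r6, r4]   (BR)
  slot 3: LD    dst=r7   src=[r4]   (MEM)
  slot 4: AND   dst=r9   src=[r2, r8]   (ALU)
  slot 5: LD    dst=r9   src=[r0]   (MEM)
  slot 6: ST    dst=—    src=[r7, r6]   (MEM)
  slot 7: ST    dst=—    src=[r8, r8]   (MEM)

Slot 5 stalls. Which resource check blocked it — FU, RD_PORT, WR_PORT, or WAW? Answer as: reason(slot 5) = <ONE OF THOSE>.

  0. BR ⇒ go  {1A/2Mu/2Ld/0B | 4r 4w}
  1. ALU→r9 ⇒ go  {0A/2Mu/2Ld/0B | 2r 3w}
  2. BR ⇒ no(FU)  {0A/2Mu/2Ld/0B | 2r 3w}
  3. MEM→r7 ⇒ go  {0A/2Mu/1Ld/0B | 1r 2w}
  4. ALU→r9 ⇒ no(FU)  {0A/2Mu/1Ld/0B | 1r 2w}
  5. MEM→r9 ⇒ no(WAW)  {0A/2Mu/1Ld/0B | 1r 2w}
  6. MEM ⇒ no(RD_PORT)  {0A/2Mu/1Ld/0B | 1r 2w}
  7. MEM ⇒ go  {0A/2Mu/0Ld/0B | 0r 2w}

reason(slot 5) = WAW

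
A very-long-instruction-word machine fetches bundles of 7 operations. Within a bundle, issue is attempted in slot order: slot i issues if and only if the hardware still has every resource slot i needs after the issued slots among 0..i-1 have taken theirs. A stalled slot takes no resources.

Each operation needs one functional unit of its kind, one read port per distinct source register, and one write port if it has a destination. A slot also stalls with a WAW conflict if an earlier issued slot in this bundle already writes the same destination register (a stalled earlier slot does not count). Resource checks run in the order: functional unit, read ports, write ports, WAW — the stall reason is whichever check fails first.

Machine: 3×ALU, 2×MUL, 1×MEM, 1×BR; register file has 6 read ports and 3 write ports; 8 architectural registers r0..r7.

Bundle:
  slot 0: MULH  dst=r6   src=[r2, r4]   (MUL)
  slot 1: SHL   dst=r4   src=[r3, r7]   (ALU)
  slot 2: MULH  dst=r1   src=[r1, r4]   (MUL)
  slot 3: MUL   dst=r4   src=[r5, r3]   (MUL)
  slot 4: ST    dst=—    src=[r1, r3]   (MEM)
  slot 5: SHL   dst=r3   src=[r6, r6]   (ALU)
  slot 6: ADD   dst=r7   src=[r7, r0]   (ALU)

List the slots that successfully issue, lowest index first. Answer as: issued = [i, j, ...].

issued = [0, 1, 2]

[0] MUL needs rd=2 wr=1: ok; after: ALU=3 MUL=1 MEM=1 BR=1, R=4, W=2
[1] ALU needs rd=2 wr=1: ok; after: ALU=2 MUL=1 MEM=1 BR=1, R=2, W=1
[2] MUL needs rd=2 wr=1: ok; after: ALU=2 MUL=0 MEM=1 BR=1, R=0, W=0
[3] MUL needs rd=2 wr=1: FU; after: ALU=2 MUL=0 MEM=1 BR=1, R=0, W=0
[4] MEM needs rd=2 wr=0: RD_PORT; after: ALU=2 MUL=0 MEM=1 BR=1, R=0, W=0
[5] ALU needs rd=1 wr=1: RD_PORT; after: ALU=2 MUL=0 MEM=1 BR=1, R=0, W=0
[6] ALU needs rd=2 wr=1: RD_PORT; after: ALU=2 MUL=0 MEM=1 BR=1, R=0, W=0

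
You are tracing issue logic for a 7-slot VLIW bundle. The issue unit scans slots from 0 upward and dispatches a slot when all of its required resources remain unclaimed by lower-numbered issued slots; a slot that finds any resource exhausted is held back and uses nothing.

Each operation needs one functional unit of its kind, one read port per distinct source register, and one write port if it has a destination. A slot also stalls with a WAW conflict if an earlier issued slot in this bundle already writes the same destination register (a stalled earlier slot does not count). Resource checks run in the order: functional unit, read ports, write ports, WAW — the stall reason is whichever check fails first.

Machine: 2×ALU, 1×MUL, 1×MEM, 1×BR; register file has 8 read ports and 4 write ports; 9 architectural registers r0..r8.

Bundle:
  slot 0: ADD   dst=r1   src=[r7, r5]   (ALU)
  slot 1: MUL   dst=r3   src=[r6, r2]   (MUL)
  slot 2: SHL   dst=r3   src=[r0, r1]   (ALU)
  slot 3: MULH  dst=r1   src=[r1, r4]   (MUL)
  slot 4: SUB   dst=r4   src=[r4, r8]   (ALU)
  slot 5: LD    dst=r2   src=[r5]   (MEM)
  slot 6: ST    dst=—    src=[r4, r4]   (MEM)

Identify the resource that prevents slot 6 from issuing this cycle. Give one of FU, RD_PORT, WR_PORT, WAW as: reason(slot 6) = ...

reason(slot 6) = FU

(0) want 1×ALU +2rd +1wr — yes → AL1|MU1|ME1|BR1|rd6|wr3
(1) want 1×MUL +2rd +1wr — yes → AL1|MU0|ME1|BR1|rd4|wr2
(2) want 1×ALU +2rd +1wr — WAW → AL1|MU0|ME1|BR1|rd4|wr2
(3) want 1×MUL +2rd +1wr — FU → AL1|MU0|ME1|BR1|rd4|wr2
(4) want 1×ALU +2rd +1wr — yes → AL0|MU0|ME1|BR1|rd2|wr1
(5) want 1×MEM +1rd +1wr — yes → AL0|MU0|ME0|BR1|rd1|wr0
(6) want 1×MEM +1rd +0wr — FU → AL0|MU0|ME0|BR1|rd1|wr0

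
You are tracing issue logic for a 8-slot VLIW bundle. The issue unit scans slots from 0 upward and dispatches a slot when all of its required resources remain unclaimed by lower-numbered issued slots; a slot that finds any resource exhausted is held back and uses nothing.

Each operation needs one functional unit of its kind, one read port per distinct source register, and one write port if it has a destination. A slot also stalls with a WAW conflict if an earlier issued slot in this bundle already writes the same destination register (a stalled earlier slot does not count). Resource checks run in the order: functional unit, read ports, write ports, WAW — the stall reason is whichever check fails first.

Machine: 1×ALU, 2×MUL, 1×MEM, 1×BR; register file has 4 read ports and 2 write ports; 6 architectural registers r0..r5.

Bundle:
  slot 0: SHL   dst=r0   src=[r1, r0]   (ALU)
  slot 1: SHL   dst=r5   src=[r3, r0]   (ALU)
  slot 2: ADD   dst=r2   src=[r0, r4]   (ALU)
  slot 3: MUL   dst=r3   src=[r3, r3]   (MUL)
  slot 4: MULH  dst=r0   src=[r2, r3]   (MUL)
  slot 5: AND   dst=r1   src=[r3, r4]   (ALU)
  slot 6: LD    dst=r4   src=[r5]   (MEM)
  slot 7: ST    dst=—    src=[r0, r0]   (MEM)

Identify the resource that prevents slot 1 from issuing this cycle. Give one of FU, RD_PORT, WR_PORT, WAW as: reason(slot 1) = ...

  0. ALU→r0 ⇒ go  {0A/2Mu/1Ld/1B | 2r 1w}
  1. ALU→r5 ⇒ no(FU)  {0A/2Mu/1Ld/1B | 2r 1w}
  2. ALU→r2 ⇒ no(FU)  {0A/2Mu/1Ld/1B | 2r 1w}
  3. MUL→r3 ⇒ go  {0A/1Mu/1Ld/1B | 1r 0w}
  4. MUL→r0 ⇒ no(RD_PORT)  {0A/1Mu/1Ld/1B | 1r 0w}
  5. ALU→r1 ⇒ no(FU)  {0A/1Mu/1Ld/1B | 1r 0w}
  6. MEM→r4 ⇒ no(WR_PORT)  {0A/1Mu/1Ld/1B | 1r 0w}
  7. MEM ⇒ go  {0A/1Mu/0Ld/1B | 0r 0w}

reason(slot 1) = FU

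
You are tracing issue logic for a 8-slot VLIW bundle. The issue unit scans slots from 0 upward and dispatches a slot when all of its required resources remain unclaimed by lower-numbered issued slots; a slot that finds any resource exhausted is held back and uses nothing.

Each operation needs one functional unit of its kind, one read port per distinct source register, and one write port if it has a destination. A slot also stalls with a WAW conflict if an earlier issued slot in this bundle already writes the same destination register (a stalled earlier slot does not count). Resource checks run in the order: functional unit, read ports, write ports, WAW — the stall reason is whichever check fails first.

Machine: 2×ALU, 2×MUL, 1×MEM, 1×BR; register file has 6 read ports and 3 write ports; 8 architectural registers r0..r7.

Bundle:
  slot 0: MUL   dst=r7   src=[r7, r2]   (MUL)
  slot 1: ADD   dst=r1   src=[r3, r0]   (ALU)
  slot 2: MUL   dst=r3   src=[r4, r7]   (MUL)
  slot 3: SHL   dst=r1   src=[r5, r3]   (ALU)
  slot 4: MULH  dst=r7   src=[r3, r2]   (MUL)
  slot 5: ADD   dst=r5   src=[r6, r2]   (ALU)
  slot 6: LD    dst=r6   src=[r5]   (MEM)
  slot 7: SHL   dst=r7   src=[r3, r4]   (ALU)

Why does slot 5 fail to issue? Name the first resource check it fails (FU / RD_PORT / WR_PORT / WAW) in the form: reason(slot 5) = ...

(0) want 1×MUL +2rd +1wr — yes → AL2|MU1|ME1|BR1|rd4|wr2
(1) want 1×ALU +2rd +1wr — yes → AL1|MU1|ME1|BR1|rd2|wr1
(2) want 1×MUL +2rd +1wr — yes → AL1|MU0|ME1|BR1|rd0|wr0
(3) want 1×ALU +2rd +1wr — RD_PORT → AL1|MU0|ME1|BR1|rd0|wr0
(4) want 1×MUL +2rd +1wr — FU → AL1|MU0|ME1|BR1|rd0|wr0
(5) want 1×ALU +2rd +1wr — RD_PORT → AL1|MU0|ME1|BR1|rd0|wr0
(6) want 1×MEM +1rd +1wr — RD_PORT → AL1|MU0|ME1|BR1|rd0|wr0
(7) want 1×ALU +2rd +1wr — RD_PORT → AL1|MU0|ME1|BR1|rd0|wr0

reason(slot 5) = RD_PORT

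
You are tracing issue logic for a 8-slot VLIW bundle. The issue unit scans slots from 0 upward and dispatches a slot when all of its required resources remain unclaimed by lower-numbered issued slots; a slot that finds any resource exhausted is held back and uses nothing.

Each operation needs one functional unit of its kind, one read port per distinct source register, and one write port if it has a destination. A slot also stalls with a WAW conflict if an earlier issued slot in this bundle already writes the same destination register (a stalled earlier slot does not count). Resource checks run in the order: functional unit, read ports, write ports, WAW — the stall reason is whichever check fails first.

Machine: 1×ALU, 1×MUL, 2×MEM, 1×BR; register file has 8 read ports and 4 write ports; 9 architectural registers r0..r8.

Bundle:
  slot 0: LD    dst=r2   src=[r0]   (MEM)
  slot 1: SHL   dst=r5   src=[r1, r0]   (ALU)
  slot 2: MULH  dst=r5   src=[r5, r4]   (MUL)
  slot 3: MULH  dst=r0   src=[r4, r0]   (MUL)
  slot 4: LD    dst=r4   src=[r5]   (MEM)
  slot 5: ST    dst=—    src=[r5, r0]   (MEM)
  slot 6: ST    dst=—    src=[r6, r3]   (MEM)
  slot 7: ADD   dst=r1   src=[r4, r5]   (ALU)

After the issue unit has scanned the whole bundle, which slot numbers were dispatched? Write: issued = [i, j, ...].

(0) want 1×MEM +1rd +1wr — yes → AL1|MU1|ME1|BR1|rd7|wr3
(1) want 1×ALU +2rd +1wr — yes → AL0|MU1|ME1|BR1|rd5|wr2
(2) want 1×MUL +2rd +1wr — WAW → AL0|MU1|ME1|BR1|rd5|wr2
(3) want 1×MUL +2rd +1wr — yes → AL0|MU0|ME1|BR1|rd3|wr1
(4) want 1×MEM +1rd +1wr — yes → AL0|MU0|ME0|BR1|rd2|wr0
(5) want 1×MEM +2rd +0wr — FU → AL0|MU0|ME0|BR1|rd2|wr0
(6) want 1×MEM +2rd +0wr — FU → AL0|MU0|ME0|BR1|rd2|wr0
(7) want 1×ALU +2rd +1wr — FU → AL0|MU0|ME0|BR1|rd2|wr0

issued = [0, 1, 3, 4]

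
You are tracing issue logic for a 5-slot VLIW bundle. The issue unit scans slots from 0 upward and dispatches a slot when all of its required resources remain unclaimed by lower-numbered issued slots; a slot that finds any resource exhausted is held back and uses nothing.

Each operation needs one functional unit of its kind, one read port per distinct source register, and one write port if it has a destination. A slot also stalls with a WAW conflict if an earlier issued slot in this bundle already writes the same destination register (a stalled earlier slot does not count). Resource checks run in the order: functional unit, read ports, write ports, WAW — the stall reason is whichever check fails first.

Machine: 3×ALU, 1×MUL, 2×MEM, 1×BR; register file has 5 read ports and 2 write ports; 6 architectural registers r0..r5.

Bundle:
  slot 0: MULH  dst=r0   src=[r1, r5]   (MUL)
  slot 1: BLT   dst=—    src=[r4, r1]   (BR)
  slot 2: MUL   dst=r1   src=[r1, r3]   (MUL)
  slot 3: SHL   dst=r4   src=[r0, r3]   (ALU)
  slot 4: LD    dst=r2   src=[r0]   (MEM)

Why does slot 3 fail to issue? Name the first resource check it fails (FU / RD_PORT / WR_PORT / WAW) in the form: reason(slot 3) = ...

[0] MUL needs rd=2 wr=1: ok; after: ALU=3 MUL=0 MEM=2 BR=1, R=3, W=1
[1] BR needs rd=2 wr=0: ok; after: ALU=3 MUL=0 MEM=2 BR=0, R=1, W=1
[2] MUL needs rd=2 wr=1: FU; after: ALU=3 MUL=0 MEM=2 BR=0, R=1, W=1
[3] ALU needs rd=2 wr=1: RD_PORT; after: ALU=3 MUL=0 MEM=2 BR=0, R=1, W=1
[4] MEM needs rd=1 wr=1: ok; after: ALU=3 MUL=0 MEM=1 BR=0, R=0, W=0

reason(slot 3) = RD_PORT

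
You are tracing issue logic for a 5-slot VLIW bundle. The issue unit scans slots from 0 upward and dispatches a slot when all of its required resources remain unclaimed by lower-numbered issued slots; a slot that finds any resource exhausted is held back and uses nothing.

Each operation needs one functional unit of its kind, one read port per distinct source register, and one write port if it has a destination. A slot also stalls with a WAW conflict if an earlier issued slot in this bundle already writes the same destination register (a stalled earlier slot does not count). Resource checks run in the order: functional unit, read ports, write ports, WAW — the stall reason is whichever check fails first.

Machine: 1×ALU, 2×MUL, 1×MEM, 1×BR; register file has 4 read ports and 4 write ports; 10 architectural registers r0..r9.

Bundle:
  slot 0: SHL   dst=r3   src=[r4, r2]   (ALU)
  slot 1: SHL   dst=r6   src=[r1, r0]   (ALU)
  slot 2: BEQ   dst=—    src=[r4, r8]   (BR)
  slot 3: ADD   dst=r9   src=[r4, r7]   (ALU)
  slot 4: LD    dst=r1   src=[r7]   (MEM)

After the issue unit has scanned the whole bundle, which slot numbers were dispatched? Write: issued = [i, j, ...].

  0. ALU→r3 ⇒ go  {0A/2Mu/1Ld/1B | 2r 3w}
  1. ALU→r6 ⇒ no(FU)  {0A/2Mu/1Ld/1B | 2r 3w}
  2. BR ⇒ go  {0A/2Mu/1Ld/0B | 0r 3w}
  3. ALU→r9 ⇒ no(FU)  {0A/2Mu/1Ld/0B | 0r 3w}
  4. MEM→r1 ⇒ no(RD_PORT)  {0A/2Mu/1Ld/0B | 0r 3w}

issued = [0, 2]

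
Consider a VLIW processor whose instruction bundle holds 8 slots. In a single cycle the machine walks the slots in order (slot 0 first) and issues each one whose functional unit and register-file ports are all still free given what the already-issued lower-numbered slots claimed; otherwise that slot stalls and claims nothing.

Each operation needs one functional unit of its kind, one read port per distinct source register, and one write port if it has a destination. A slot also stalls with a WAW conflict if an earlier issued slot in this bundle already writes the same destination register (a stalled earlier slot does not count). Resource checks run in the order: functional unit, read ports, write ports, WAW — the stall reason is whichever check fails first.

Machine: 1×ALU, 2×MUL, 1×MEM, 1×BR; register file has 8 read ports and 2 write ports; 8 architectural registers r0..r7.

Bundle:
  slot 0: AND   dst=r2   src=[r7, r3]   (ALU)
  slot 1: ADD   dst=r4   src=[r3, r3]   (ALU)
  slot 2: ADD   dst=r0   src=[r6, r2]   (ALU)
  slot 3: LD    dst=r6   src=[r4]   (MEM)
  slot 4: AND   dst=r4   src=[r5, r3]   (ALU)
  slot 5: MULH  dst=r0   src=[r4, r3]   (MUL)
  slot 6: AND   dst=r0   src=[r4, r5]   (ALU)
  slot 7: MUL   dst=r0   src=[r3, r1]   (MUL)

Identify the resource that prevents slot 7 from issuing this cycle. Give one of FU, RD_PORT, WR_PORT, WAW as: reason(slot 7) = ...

slot 0 (ALU): ISSUE — free A0,Mu2,Ld1,B1 rp6 wp1
slot 1 (ALU): stall FU — free A0,Mu2,Ld1,B1 rp6 wp1
slot 2 (ALU): stall FU — free A0,Mu2,Ld1,B1 rp6 wp1
slot 3 (MEM): ISSUE — free A0,Mu2,Ld0,B1 rp5 wp0
slot 4 (ALU): stall FU — free A0,Mu2,Ld0,B1 rp5 wp0
slot 5 (MUL): stall WR_PORT — free A0,Mu2,Ld0,B1 rp5 wp0
slot 6 (ALU): stall FU — free A0,Mu2,Ld0,B1 rp5 wp0
slot 7 (MUL): stall WR_PORT — free A0,Mu2,Ld0,B1 rp5 wp0

reason(slot 7) = WR_PORT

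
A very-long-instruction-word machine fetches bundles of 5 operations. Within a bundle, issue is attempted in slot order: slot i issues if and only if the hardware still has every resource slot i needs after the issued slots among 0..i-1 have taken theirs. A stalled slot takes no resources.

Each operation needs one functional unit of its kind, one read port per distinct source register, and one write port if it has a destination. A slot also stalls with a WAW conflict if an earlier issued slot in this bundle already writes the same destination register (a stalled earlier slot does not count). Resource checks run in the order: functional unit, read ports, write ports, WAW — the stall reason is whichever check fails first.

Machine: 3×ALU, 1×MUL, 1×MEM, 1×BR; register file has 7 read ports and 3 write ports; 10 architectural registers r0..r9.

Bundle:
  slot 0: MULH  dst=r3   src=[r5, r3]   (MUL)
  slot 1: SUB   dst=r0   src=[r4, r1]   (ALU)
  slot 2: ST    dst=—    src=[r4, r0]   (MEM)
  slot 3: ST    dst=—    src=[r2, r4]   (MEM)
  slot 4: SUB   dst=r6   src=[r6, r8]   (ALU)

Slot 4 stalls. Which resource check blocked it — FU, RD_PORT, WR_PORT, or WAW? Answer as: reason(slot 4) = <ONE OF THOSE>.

reason(slot 4) = RD_PORT

slot 0 (MUL): ISSUE — free A3,Mu0,Ld1,B1 rp5 wp2
slot 1 (ALU): ISSUE — free A2,Mu0,Ld1,B1 rp3 wp1
slot 2 (MEM): ISSUE — free A2,Mu0,Ld0,B1 rp1 wp1
slot 3 (MEM): stall FU — free A2,Mu0,Ld0,B1 rp1 wp1
slot 4 (ALU): stall RD_PORT — free A2,Mu0,Ld0,B1 rp1 wp1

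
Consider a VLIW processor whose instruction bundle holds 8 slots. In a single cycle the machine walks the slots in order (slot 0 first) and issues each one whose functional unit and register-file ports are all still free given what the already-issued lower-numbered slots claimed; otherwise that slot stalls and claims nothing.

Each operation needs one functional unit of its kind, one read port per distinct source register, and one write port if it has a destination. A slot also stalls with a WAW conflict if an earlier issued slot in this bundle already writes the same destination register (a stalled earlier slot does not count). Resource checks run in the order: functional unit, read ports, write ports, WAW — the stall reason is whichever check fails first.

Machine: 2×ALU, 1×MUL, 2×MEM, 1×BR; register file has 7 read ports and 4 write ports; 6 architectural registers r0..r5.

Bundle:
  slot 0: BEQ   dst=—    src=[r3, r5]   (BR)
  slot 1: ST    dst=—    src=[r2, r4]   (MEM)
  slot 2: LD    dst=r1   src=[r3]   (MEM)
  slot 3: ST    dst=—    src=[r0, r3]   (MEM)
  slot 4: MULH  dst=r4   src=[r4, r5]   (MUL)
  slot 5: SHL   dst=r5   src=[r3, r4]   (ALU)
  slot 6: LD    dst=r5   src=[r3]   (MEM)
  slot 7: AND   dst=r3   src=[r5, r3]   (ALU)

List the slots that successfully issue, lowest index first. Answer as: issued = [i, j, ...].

issued = [0, 1, 2, 4]

(0) want 1×BR +2rd +0wr — yes → AL2|MU1|ME2|BR0|rd5|wr4
(1) want 1×MEM +2rd +0wr — yes → AL2|MU1|ME1|BR0|rd3|wr4
(2) want 1×MEM +1rd +1wr — yes → AL2|MU1|ME0|BR0|rd2|wr3
(3) want 1×MEM +2rd +0wr — FU → AL2|MU1|ME0|BR0|rd2|wr3
(4) want 1×MUL +2rd +1wr — yes → AL2|MU0|ME0|BR0|rd0|wr2
(5) want 1×ALU +2rd +1wr — RD_PORT → AL2|MU0|ME0|BR0|rd0|wr2
(6) want 1×MEM +1rd +1wr — FU → AL2|MU0|ME0|BR0|rd0|wr2
(7) want 1×ALU +2rd +1wr — RD_PORT → AL2|MU0|ME0|BR0|rd0|wr2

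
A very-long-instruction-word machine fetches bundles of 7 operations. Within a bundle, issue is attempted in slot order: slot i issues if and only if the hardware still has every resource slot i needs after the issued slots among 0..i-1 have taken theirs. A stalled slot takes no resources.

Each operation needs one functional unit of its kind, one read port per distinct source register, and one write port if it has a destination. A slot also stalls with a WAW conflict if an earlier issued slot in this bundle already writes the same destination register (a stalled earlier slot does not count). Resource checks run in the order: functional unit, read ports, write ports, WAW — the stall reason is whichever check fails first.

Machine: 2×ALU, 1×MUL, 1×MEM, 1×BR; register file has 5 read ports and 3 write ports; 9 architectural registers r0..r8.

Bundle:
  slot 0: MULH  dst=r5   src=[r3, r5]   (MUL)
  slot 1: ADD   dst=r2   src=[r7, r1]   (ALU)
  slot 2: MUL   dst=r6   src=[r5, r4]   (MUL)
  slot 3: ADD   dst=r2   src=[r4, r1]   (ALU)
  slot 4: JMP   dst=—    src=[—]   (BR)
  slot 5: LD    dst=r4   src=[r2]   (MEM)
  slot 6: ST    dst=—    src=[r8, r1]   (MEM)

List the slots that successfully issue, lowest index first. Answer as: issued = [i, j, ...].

slot 0 (MUL): ISSUE — free A2,Mu0,Ld1,B1 rp3 wp2
slot 1 (ALU): ISSUE — free A1,Mu0,Ld1,B1 rp1 wp1
slot 2 (MUL): stall FU — free A1,Mu0,Ld1,B1 rp1 wp1
slot 3 (ALU): stall RD_PORT — free A1,Mu0,Ld1,B1 rp1 wp1
slot 4 (BR): ISSUE — free A1,Mu0,Ld1,B0 rp1 wp1
slot 5 (MEM): ISSUE — free A1,Mu0,Ld0,B0 rp0 wp0
slot 6 (MEM): stall FU — free A1,Mu0,Ld0,B0 rp0 wp0

issued = [0, 1, 4, 5]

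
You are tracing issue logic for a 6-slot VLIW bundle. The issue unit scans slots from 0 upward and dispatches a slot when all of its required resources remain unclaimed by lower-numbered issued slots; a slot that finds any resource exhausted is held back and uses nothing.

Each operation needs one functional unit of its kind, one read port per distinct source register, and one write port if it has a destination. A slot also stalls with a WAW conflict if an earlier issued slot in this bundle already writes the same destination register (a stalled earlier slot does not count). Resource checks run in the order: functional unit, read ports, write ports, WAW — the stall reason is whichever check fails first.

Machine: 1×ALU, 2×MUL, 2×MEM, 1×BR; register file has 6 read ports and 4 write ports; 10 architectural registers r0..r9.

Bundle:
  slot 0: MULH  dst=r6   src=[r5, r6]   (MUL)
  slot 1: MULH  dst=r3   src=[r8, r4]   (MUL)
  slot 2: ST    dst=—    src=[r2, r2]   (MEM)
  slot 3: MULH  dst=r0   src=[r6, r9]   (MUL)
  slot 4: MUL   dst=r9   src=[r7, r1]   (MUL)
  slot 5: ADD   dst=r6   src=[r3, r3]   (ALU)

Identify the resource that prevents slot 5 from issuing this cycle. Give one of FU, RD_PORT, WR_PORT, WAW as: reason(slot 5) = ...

(0) want 1×MUL +2rd +1wr — yes → AL1|MU1|ME2|BR1|rd4|wr3
(1) want 1×MUL +2rd +1wr — yes → AL1|MU0|ME2|BR1|rd2|wr2
(2) want 1×MEM +1rd +0wr — yes → AL1|MU0|ME1|BR1|rd1|wr2
(3) want 1×MUL +2rd +1wr — FU → AL1|MU0|ME1|BR1|rd1|wr2
(4) want 1×MUL +2rd +1wr — FU → AL1|MU0|ME1|BR1|rd1|wr2
(5) want 1×ALU +1rd +1wr — WAW → AL1|MU0|ME1|BR1|rd1|wr2

reason(slot 5) = WAW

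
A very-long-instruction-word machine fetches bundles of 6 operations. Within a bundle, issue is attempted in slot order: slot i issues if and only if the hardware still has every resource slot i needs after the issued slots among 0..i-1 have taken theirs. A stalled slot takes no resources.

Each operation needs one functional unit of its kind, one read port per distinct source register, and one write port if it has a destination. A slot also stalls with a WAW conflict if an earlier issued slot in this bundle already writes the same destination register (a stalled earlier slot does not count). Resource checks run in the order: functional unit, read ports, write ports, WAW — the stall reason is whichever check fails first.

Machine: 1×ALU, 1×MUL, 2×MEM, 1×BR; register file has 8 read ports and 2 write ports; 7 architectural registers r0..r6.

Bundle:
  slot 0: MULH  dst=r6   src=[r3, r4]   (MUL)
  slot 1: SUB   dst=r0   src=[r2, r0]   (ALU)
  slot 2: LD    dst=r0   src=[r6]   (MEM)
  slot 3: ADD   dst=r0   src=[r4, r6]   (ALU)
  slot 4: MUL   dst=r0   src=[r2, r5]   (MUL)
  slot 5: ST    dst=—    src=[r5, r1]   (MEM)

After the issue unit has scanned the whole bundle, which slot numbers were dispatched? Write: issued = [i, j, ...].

  0. MUL→r6 ⇒ go  {1A/0Mu/2Ld/1B | 6r 1w}
  1. ALU→r0 ⇒ go  {0A/0Mu/2Ld/1B | 4r 0w}
  2. MEM→r0 ⇒ no(WR_PORT)  {0A/0Mu/2Ld/1B | 4r 0w}
  3. ALU→r0 ⇒ no(FU)  {0A/0Mu/2Ld/1B | 4r 0w}
  4. MUL→r0 ⇒ no(FU)  {0A/0Mu/2Ld/1B | 4r 0w}
  5. MEM ⇒ go  {0A/0Mu/1Ld/1B | 2r 0w}

issued = [0, 1, 5]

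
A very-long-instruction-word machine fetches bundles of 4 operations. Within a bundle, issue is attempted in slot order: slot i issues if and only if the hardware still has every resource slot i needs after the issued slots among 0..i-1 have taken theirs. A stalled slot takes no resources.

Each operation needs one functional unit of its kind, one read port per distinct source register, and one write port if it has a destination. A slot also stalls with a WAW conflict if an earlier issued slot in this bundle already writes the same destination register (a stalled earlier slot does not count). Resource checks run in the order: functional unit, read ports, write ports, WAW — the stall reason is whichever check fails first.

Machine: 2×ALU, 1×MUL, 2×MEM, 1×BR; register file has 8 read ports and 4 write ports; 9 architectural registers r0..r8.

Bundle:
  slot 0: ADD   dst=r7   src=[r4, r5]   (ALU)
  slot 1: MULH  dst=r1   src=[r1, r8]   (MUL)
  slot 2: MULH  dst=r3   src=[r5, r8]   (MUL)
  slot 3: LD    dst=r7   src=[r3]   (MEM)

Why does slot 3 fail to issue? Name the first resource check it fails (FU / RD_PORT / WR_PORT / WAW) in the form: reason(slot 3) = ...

reason(slot 3) = WAW

[0] ALU needs rd=2 wr=1: ok; after: ALU=1 MUL=1 MEM=2 BR=1, R=6, W=3
[1] MUL needs rd=2 wr=1: ok; after: ALU=1 MUL=0 MEM=2 BR=1, R=4, W=2
[2] MUL needs rd=2 wr=1: FU; after: ALU=1 MUL=0 MEM=2 BR=1, R=4, W=2
[3] MEM needs rd=1 wr=1: WAW; after: ALU=1 MUL=0 MEM=2 BR=1, R=4, W=2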